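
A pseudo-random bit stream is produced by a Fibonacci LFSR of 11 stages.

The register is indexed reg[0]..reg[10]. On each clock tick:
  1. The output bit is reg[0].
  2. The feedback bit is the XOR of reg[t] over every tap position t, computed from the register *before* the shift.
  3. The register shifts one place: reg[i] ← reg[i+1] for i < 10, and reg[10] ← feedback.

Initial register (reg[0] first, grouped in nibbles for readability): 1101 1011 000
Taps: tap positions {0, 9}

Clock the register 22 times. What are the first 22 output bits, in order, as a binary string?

1101101100011100011111

k : reg_k → out_k, fb_k
0: 11011011000 → 1, fb=1
1: 10110110001 → 1, fb=1
2: 01101100011 → 0, fb=1
3: 11011000111 → 1, fb=0
4: 10110001110 → 1, fb=0
5: 01100011100 → 0, fb=0
6: 11000111000 → 1, fb=1
7: 10001110001 → 1, fb=1
8: 00011100011 → 0, fb=1
9: 00111000111 → 0, fb=1
10: 01110001111 → 0, fb=1
11: 11100011111 → 1, fb=0
12: 11000111110 → 1, fb=0
13: 10001111100 → 1, fb=1
14: 00011111001 → 0, fb=0
15: 00111110010 → 0, fb=1
16: 01111100101 → 0, fb=0
17: 11111001010 → 1, fb=0
18: 11110010100 → 1, fb=1
19: 11100101001 → 1, fb=1
20: 11001010011 → 1, fb=0
21: 10010100110 → 1, fb=0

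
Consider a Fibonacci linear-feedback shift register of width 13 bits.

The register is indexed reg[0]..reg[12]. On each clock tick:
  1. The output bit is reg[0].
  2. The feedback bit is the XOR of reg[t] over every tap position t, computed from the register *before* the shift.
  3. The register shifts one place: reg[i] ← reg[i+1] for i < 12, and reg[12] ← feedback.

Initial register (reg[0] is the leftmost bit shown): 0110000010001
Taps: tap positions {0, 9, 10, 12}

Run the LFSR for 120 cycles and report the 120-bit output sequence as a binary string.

tick  register→output (feedback)
  0  0110000010001→0 (1)
  1  1100000100011→1 (0)
  2  1000001000110→1 (0)
  3  0000010001100→0 (0)
  4  0000100011000→0 (1)
  5  0001000110001→0 (1)
  6  0010001100011→0 (1)
  7  0100011000111→0 (0)
  8  1000110001110→1 (1)
  9  0001100011101→0 (1)
 10  0011000111011→0 (0)
 11  0110001110110→0 (1)
 12  1100011101101→1 (0)
 13  1000111011010→1 (0)
 14  0001110110100→0 (1)
 15  0011101101001→0 (0)
 16  0111011010010→0 (0)
 17  1110110100100→1 (0)
 18  1101101001000→1 (0)
 19  1011010010000→1 (1)
 20  0110100100001→0 (1)
 21  1101001000011→1 (0)
 22  1010010000110→1 (0)
 23  0100100001100→0 (0)
 24  1001000011000→1 (0)
 25  0010000110000→0 (0)
 26  0100001100000→0 (0)
 27  1000011000000→1 (1)
 28  0000110000001→0 (1)
 29  0001100000011→0 (1)
 30  0011000000111→0 (0)
 31  0110000001110→0 (0)
 32  1100000011100→1 (1)
 33  1000000111001→1 (1)
 34  0000001110011→0 (1)
 35  0000011100111→0 (0)
 36  0000111001110→0 (0)
 37  0001110011100→0 (0)
 38  0011100111000→0 (1)
 39  0111001110001→0 (1)
 40  1110011100011→1 (0)
 41  1100111000110→1 (0)
 42  1001110001100→1 (1)
 43  0011100011001→0 (0)
 44  0111000110010→0 (0)
 45  1110001100100→1 (0)
 46  1100011001000→1 (0)
 47  1000110010000→1 (1)
 48  0001100100001→0 (1)
 49  0011001000011→0 (1)
 50  0110010000111→0 (0)
 51  1100100001110→1 (1)
 52  1001000011101→1 (0)
 53  0010000111010→0 (1)
 54  0100001110101→0 (0)
 55  1000011101010→1 (0)
 56  0000111010100→0 (1)
 57  0001110101001→0 (0)
 58  0011101010010→0 (0)
 59  0111010100100→0 (1)
 60  1110101001001→1 (1)
 61  1101010010011→1 (0)
 62  1010100100110→1 (0)
 63  0101001001100→0 (0)
 64  1010010011000→1 (0)
 65  0100100110000→0 (0)
 66  1001001100000→1 (1)
 67  0010011000001→0 (1)
 68  0100110000011→0 (1)
 69  1001100000111→1 (1)
 70  0011000001111→0 (1)
 71  0110000011111→0 (1)
 72  1100000111111→1 (0)
 73  1000001111110→1 (1)
 74  0000011111101→0 (1)
 75  0000111111011→0 (0)
 76  0001111110110→0 (1)
 77  0011111101101→0 (1)
 78  0111111011011→0 (0)
 79  1111110110110→1 (0)
 80  1111101101100→1 (1)
 81  1111011011001→1 (1)
 82  1110110110011→1 (0)
 83  1101101100110→1 (0)
 84  1011011001100→1 (1)
 85  0110110011001→0 (0)
 86  1101100110010→1 (1)
 87  1011001100101→1 (1)
 88  0110011001011→0 (0)
 89  1100110010110→1 (0)
 90  1001100101100→1 (1)
 91  0011001011001→0 (0)
 92  0110010110010→0 (0)
 93  1100101100100→1 (0)
 94  1001011001000→1 (0)
 95  0010110010000→0 (0)
 96  0101100100000→0 (0)
 97  1011001000000→1 (1)
 98  0110010000001→0 (1)
 99  1100100000011→1 (0)
100  1001000000110→1 (0)
101  0010000001100→0 (0)
102  0100000011000→0 (1)
103  1000000110001→1 (0)
104  0000001100010→0 (0)
105  0000011000100→0 (1)
106  0000110001001→0 (0)
107  0001100010010→0 (0)
108  0011000100100→0 (1)
109  0110001001001→0 (0)
110  1100010010010→1 (1)
111  1000100100101→1 (1)
112  0001001001011→0 (0)
113  0010010010110→0 (1)
114  0100100101101→0 (1)
115  1001001011011→1 (1)
116  0010010110111→0 (0)
117  0100101101110→0 (0)
118  1001011011100→1 (1)
119  0010110111001→0 (0)

011000001000110001110110100100001100000011100111000110010000111010100100110000011111101101100110010110010000001100010010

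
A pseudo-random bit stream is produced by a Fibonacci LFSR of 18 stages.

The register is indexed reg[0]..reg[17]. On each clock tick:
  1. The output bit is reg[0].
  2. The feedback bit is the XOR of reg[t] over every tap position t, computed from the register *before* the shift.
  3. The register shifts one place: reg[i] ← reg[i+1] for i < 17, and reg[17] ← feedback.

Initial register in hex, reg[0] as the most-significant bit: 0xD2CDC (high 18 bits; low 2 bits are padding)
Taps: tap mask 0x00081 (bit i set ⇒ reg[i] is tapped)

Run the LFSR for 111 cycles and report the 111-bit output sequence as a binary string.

tick  register→output (feedback)
  0  110100101100110111→1 (1)
  1  101001011001101111→1 (0)
  2  010010110011011110→0 (1)
  3  100101100110111101→1 (1)
  4  001011001101111011→0 (0)
  5  010110011011110110→0 (1)
  6  101100110111101101→1 (0)
  7  011001101111011010→0 (0)
  8  110011011110110100→1 (0)
  9  100110111101101000→1 (0)
 10  001101111011010000→0 (1)
 11  011011110110100001→0 (1)
 12  110111101101000011→1 (1)
 13  101111011010000111→1 (0)
 14  011110110100001110→0 (1)
 15  111101101000011101→1 (1)
 16  111011010000111011→1 (0)
 17  110110100001110110→1 (1)
 18  101101000011101101→1 (1)
 19  011010000111011011→0 (0)
 20  110100001110110110→1 (1)
 21  101000011101101101→1 (0)
 22  010000111011011010→0 (1)
 23  100001110110110101→1 (0)
 24  000011101101101010→0 (0)
 25  000111011011010100→0 (1)
 26  001110110110101001→0 (1)
 27  011101101101010011→0 (0)
 28  111011011010100110→1 (0)
 29  110110110101001100→1 (0)
 30  101101101010011000→1 (1)
 31  011011010100110001→0 (1)
 32  110110101001100011→1 (1)
 33  101101010011000111→1 (0)
 34  011010100110001110→0 (0)
 35  110101001100011100→1 (1)
 36  101010011000111001→1 (0)
 37  010100110001110010→0 (1)
 38  101001100011100101→1 (1)
 39  010011000111001011→0 (0)
 40  100110001110010110→1 (1)
 41  001100011100101101→0 (1)
 42  011000111001011011→0 (1)
 43  110001110010110111→1 (0)
 44  100011100101101110→1 (1)
 45  000111001011011101→0 (0)
 46  001110010110111010→0 (1)
 47  011100101101110101→0 (0)
 48  111001011011101010→1 (0)
 49  110010110111010100→1 (0)
 50  100101101110101000→1 (1)
 51  001011011101010001→0 (1)
 52  010110111010100011→0 (1)
 53  101101110101000111→1 (0)
 54  011011101010001110→0 (0)
 55  110111010100011100→1 (0)
 56  101110101000111000→1 (1)
 57  011101010001110001→0 (1)
 58  111010100011100011→1 (1)
 59  110101000111000111→1 (1)
 60  101010001110001111→1 (1)
 61  010100011100011111→0 (1)
 62  101000111000111111→1 (0)
 63  010001110001111110→0 (1)
 64  100011100011111101→1 (1)
 65  000111000111111011→0 (0)
 66  001110001111110110→0 (0)
 67  011100011111101100→0 (1)
 68  111000111111011001→1 (0)
 69  110001111110110010→1 (0)
 70  100011111101100100→1 (0)
 71  000111111011001000→0 (1)
 72  001111110110010001→0 (1)
 73  011111101100100011→0 (0)
 74  111111011001000110→1 (0)
 75  111110110010001100→1 (0)
 76  111101100100011000→1 (1)
 77  111011001000110001→1 (1)
 78  110110010001100011→1 (0)
 79  101100100011000110→1 (1)
 80  011001000110001101→0 (0)
 81  110010001100011010→1 (1)
 82  100100011000110101→1 (0)
 83  001000110001101010→0 (1)
 84  010001100011010101→0 (0)
 85  100011000110101010→1 (1)
 86  000110001101010101→0 (0)
 87  001100011010101010→0 (1)
 88  011000110101010101→0 (1)
 89  110001101010101011→1 (1)
 90  100011010101010111→1 (0)
 91  000110101010101110→0 (0)
 92  001101010101011100→0 (1)
 93  011010101010111001→0 (0)
 94  110101010101110010→1 (0)
 95  101010101011100100→1 (1)
 96  010101010111001001→0 (1)
 97  101010101110010011→1 (1)
 98  010101011100100111→0 (1)
 99  101010111001001111→1 (0)
100  010101110010011110→0 (1)
101  101011100100111101→1 (1)
102  010111001001111011→0 (0)
103  101110010011110110→1 (0)
104  011100100111101100→0 (0)
105  111001001111011000→1 (1)
106  110010011110110001→1 (0)
107  100100111101100010→1 (0)
108  001001111011000100→0 (1)
109  010011110110001001→0 (1)
110  100111101100010011→1 (1)

110100101100110111101101000011101101101010011000111001011011101010001110001111110110010001100011010101010111001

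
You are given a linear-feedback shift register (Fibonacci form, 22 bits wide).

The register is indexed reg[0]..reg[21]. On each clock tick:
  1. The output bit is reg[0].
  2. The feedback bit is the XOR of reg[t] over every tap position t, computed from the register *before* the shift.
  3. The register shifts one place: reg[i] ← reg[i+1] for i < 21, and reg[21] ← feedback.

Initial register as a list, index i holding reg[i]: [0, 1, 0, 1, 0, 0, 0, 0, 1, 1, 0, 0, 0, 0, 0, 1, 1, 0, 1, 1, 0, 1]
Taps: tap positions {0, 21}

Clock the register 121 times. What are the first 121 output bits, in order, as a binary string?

tick  register→output (feedback)
  0  0101000011000001101101→0 (1)
  1  1010000110000011011011→1 (0)
  2  0100001100000110110110→0 (0)
  3  1000011000001101101100→1 (1)
  4  0000110000011011011001→0 (1)
  5  0001100000110110110011→0 (1)
  6  0011000001101101100111→0 (1)
  7  0110000011011011001111→0 (1)
  8  1100000110110110011111→1 (0)
  9  1000001101101100111110→1 (1)
 10  0000011011011001111101→0 (1)
 11  0000110110110011111011→0 (1)
 12  0001101101100111110111→0 (1)
 13  0011011011001111101111→0 (1)
 14  0110110110011111011111→0 (1)
 15  1101101100111110111111→1 (0)
 16  1011011001111101111110→1 (1)
 17  0110110011111011111101→0 (1)
 18  1101100111110111111011→1 (0)
 19  1011001111101111110110→1 (1)
 20  0110011111011111101101→0 (1)
 21  1100111110111111011011→1 (0)
 22  1001111101111110110110→1 (1)
 23  0011111011111101101101→0 (1)
 24  0111110111111011011011→0 (1)
 25  1111101111110110110111→1 (0)
 26  1111011111101101101110→1 (1)
 27  1110111111011011011101→1 (0)
 28  1101111110110110111010→1 (1)
 29  1011111101101101110101→1 (0)
 30  0111111011011011101010→0 (0)
 31  1111110110110111010100→1 (1)
 32  1111101101101110101001→1 (0)
 33  1111011011011101010010→1 (1)
 34  1110110110111010100101→1 (0)
 35  1101101101110101001010→1 (1)
 36  1011011011101010010101→1 (0)
 37  0110110111010100101010→0 (0)
 38  1101101110101001010100→1 (1)
 39  1011011101010010101001→1 (0)
 40  0110111010100101010010→0 (0)
 41  1101110101001010100100→1 (1)
 42  1011101010010101001001→1 (0)
 43  0111010100101010010010→0 (0)
 44  1110101001010100100100→1 (1)
 45  1101010010101001001001→1 (0)
 46  1010100101010010010010→1 (1)
 47  0101001010100100100101→0 (1)
 48  1010010101001001001011→1 (0)
 49  0100101010010010010110→0 (0)
 50  1001010100100100101100→1 (1)
 51  0010101001001001011001→0 (1)
 52  0101010010010010110011→0 (1)
 53  1010100100100101100111→1 (0)
 54  0101001001001011001110→0 (0)
 55  1010010010010110011100→1 (1)
 56  0100100100101100111001→0 (1)
 57  1001001001011001110011→1 (0)
 58  0010010010110011100110→0 (0)
 59  0100100101100111001100→0 (0)
 60  1001001011001110011000→1 (1)
 61  0010010110011100110001→0 (1)
 62  0100101100111001100011→0 (1)
 63  1001011001110011000111→1 (0)
 64  0010110011100110001110→0 (0)
 65  0101100111001100011100→0 (0)
 66  1011001110011000111000→1 (1)
 67  0110011100110001110001→0 (1)
 68  1100111001100011100011→1 (0)
 69  1001110011000111000110→1 (1)
 70  0011100110001110001101→0 (1)
 71  0111001100011100011011→0 (1)
 72  1110011000111000110111→1 (0)
 73  1100110001110001101110→1 (1)
 74  1001100011100011011101→1 (0)
 75  0011000111000110111010→0 (0)
 76  0110001110001101110100→0 (0)
 77  1100011100011011101000→1 (1)
 78  1000111000110111010001→1 (0)
 79  0001110001101110100010→0 (0)
 80  0011100011011101000100→0 (0)
 81  0111000110111010001000→0 (0)
 82  1110001101110100010000→1 (1)
 83  1100011011101000100001→1 (0)
 84  1000110111010001000010→1 (1)
 85  0001101110100010000101→0 (1)
 86  0011011101000100001011→0 (1)
 87  0110111010001000010111→0 (1)
 88  1101110100010000101111→1 (0)
 89  1011101000100001011110→1 (1)
 90  0111010001000010111101→0 (1)
 91  1110100010000101111011→1 (0)
 92  1101000100001011110110→1 (1)
 93  1010001000010111101101→1 (0)
 94  0100010000101111011010→0 (0)
 95  1000100001011110110100→1 (1)
 96  0001000010111101101001→0 (1)
 97  0010000101111011010011→0 (1)
 98  0100001011110110100111→0 (1)
 99  1000010111101101001111→1 (0)
100  0000101111011010011110→0 (0)
101  0001011110110100111100→0 (0)
102  0010111101101001111000→0 (0)
103  0101111011010011110000→0 (0)
104  1011110110100111100000→1 (1)
105  0111101101001111000001→0 (1)
106  1111011010011110000011→1 (0)
107  1110110100111100000110→1 (1)
108  1101101001111000001101→1 (0)
109  1011010011110000011010→1 (1)
110  0110100111100000110101→0 (1)
111  1101001111000001101011→1 (0)
112  1010011110000011010110→1 (1)
113  0100111100000110101101→0 (1)
114  1001111000001101011011→1 (0)
115  0011110000011010110110→0 (0)
116  0111100000110101101100→0 (0)
117  1111000001101011011000→1 (1)
118  1110000011010110110001→1 (0)
119  1100000110101101100010→1 (1)
120  1000001101011011000101→1 (0)

0101000011000001101101100111110111111011011011101010010101001001001011001110011000111000110111010001000010111101101001111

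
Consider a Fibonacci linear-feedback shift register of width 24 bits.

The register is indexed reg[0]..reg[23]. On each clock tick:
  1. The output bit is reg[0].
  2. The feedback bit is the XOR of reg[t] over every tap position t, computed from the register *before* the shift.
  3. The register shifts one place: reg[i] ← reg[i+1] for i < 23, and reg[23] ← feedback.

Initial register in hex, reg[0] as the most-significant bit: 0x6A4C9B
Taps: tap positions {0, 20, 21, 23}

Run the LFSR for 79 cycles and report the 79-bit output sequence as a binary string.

k : reg_k → out_k, fb_k
0: 011010100100110010011011 → 0, fb=0
1: 110101001001100100110110 → 1, fb=0
2: 101010010011001001101100 → 1, fb=1
3: 010100100110010011011001 → 0, fb=0
4: 101001001100100110110010 → 1, fb=1
5: 010010011001001101100101 → 0, fb=0
6: 100100110010011011001010 → 1, fb=0
7: 001001100100110110010100 → 0, fb=1
8: 010011001001101100101001 → 0, fb=0
9: 100110010011011001010010 → 1, fb=1
10: 001100100110110010100101 → 0, fb=0
11: 011001001101100101001010 → 0, fb=1
12: 110010011011001010010101 → 1, fb=1
13: 100100110110010100101011 → 1, fb=1
14: 001001101100101001010111 → 0, fb=0
15: 010011011001010010101110 → 0, fb=0
16: 100110110010100101011100 → 1, fb=1
17: 001101100101001010111001 → 0, fb=0
18: 011011001010010101110010 → 0, fb=0
19: 110110010100101011100100 → 1, fb=0
20: 101100101001010111001000 → 1, fb=0
21: 011001010010101110010000 → 0, fb=0
22: 110010100101011100100000 → 1, fb=1
23: 100101001010111001000001 → 1, fb=0
24: 001010010101110010000010 → 0, fb=0
25: 010100101011100100000100 → 0, fb=1
26: 101001010111001000001001 → 1, fb=1
27: 010010101110010000010011 → 0, fb=1
28: 100101011100100000100111 → 1, fb=1
29: 001010111001000001001111 → 0, fb=1
30: 010101110010000010011111 → 0, fb=1
31: 101011100100000100111111 → 1, fb=0
32: 010111001000001001111110 → 0, fb=0
33: 101110010000010011111100 → 1, fb=1
34: 011100100000100111111001 → 0, fb=0
35: 111001000001001111110010 → 1, fb=1
36: 110010000010011111100101 → 1, fb=1
37: 100100000100111111001011 → 1, fb=1
38: 001000001001111110010111 → 0, fb=0
39: 010000010011111100101110 → 0, fb=0
40: 100000100111111001011100 → 1, fb=1
41: 000001001111110010111001 → 0, fb=0
42: 000010011111100101110010 → 0, fb=0
43: 000100111111001011100100 → 0, fb=1
44: 001001111110010111001001 → 0, fb=0
45: 010011111100101110010010 → 0, fb=0
46: 100111111001011100100100 → 1, fb=0
47: 001111110010111001001000 → 0, fb=1
48: 011111100101110010010001 → 0, fb=1
49: 111111001011100100100011 → 1, fb=0
50: 111110010111001001000110 → 1, fb=0
51: 111100101110010010001100 → 1, fb=1
52: 111001011100100100011001 → 1, fb=1
53: 110010111001001000110011 → 1, fb=0
54: 100101110010010001100110 → 1, fb=0
55: 001011100100100011001100 → 0, fb=0
56: 010111001001000110011000 → 0, fb=1
57: 101110010010001100110001 → 1, fb=0
58: 011100100100011001100010 → 0, fb=0
59: 111001001000110011000100 → 1, fb=0
60: 110010010001100110001000 → 1, fb=0
61: 100100100011001100010000 → 1, fb=1
62: 001001000110011000100001 → 0, fb=1
63: 010010001100110001000011 → 0, fb=1
64: 100100011001100010000111 → 1, fb=1
65: 001000110011000100001111 → 0, fb=1
66: 010001100110001000011111 → 0, fb=1
67: 100011001100010000111111 → 1, fb=0
68: 000110011000100001111110 → 0, fb=0
69: 001100110001000011111100 → 0, fb=0
70: 011001100010000111111000 → 0, fb=1
71: 110011000100001111110001 → 1, fb=0
72: 100110001000011111100010 → 1, fb=1
73: 001100010000111111000101 → 0, fb=0
74: 011000100001111110001010 → 0, fb=1
75: 110001000011111100010101 → 1, fb=1
76: 100010000111111000101011 → 1, fb=1
77: 000100001111110001010111 → 0, fb=0
78: 001000011111100010101110 → 0, fb=0

0110101001001100100110110010100101011100100000100111111001011100100100011001100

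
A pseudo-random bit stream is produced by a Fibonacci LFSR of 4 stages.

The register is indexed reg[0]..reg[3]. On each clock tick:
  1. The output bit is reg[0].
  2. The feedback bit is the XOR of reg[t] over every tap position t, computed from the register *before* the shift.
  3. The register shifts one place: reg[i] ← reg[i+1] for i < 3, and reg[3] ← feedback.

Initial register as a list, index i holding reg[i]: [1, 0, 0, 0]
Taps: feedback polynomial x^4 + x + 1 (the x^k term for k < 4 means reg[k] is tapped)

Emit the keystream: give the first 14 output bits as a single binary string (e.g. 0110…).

10001001101011

tick  register→output (feedback)
  0  1000→1 (1)
  1  0001→0 (0)
  2  0010→0 (0)
  3  0100→0 (1)
  4  1001→1 (1)
  5  0011→0 (0)
  6  0110→0 (1)
  7  1101→1 (0)
  8  1010→1 (1)
  9  0101→0 (1)
 10  1011→1 (1)
 11  0111→0 (1)
 12  1111→1 (0)
 13  1110→1 (0)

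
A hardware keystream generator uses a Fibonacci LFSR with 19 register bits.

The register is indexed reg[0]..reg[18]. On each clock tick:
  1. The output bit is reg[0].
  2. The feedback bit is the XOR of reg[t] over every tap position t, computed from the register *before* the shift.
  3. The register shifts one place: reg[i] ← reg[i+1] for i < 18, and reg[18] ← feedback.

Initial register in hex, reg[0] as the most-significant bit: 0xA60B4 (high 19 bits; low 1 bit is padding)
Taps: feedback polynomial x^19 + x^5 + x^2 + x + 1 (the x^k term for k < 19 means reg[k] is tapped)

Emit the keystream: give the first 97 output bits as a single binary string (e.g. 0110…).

1010011000001011010101100110101101001101110011110010101100010001000101100110101010110101110010000

tick  register→output (feedback)
  0  1010011000001011010→1 (1)
  1  0100110000010110101→0 (0)
  2  1001100000101101010→1 (1)
  3  0011000001011010101→0 (1)
  4  0110000010110101011→0 (0)
  5  1100000101101010110→1 (0)
  6  1000001011010101100→1 (1)
  7  0000010110101011001→0 (1)
  8  0000101101010110011→0 (0)
  9  0001011010101100110→0 (1)
 10  0010110101011001101→0 (0)
 11  0101101010110011010→0 (1)
 12  1011010101100110101→1 (1)
 13  0110101011001101011→0 (0)
 14  1101010110011010110→1 (1)
 15  1010101100110101101→1 (0)
 16  0101011001101011010→0 (0)
 17  1010110011010110100→1 (1)
 18  0101100110101101001→0 (1)
 19  1011001101011010011→1 (0)
 20  0110011010110100110→0 (1)
 21  1100110101101001101→1 (1)
 22  1001101011010011011→1 (1)
 23  0011010110100110111→0 (0)
 24  0110101101001101110→0 (0)
 25  1101011010011011100→1 (1)
 26  1010110100110111001→1 (1)
 27  0101101001101110011→0 (1)
 28  1011010011011100111→1 (1)
 29  0110100110111001111→0 (0)
 30  1101001101110011110→1 (0)
 31  1010011011100111100→1 (1)
 32  0100110111001111001→0 (0)
 33  1001101110011110010→1 (1)
 34  0011011100111100101→0 (0)
 35  0110111001111001010→0 (1)
 36  1101110011110010101→1 (1)
 37  1011100111100101011→1 (0)
 38  0111001111001010110→0 (0)
 39  1110011110010101100→1 (0)
 40  1100111100101011000→1 (1)
 41  1001111001010110001→1 (0)
 42  0011110010101100010→0 (0)
 43  0111100101011000100→0 (0)
 44  1111001010110001000→1 (1)
 45  1110010101100010001→1 (0)
 46  1100101011000100010→1 (0)
 47  1001010110001000100→1 (0)
 48  0010101100010001000→0 (1)
 49  0101011000100010001→0 (0)
 50  1010110001000100010→1 (1)
 51  0101100010001000101→0 (1)
 52  1011000100010001011→1 (0)
 53  0110001000100010110→0 (0)
 54  1100010001000101100→1 (1)
 55  1000100010001011001→1 (1)
 56  0001000100010110011→0 (0)
 57  0010001000101100110→0 (1)
 58  0100010001011001101→0 (0)
 59  1000100010110011010→1 (1)
 60  0001000101100110101→0 (0)
 61  0010001011001101010→0 (1)
 62  0100010110011010101→0 (0)
 63  1000101100110101010→1 (1)
 64  0001011001101010101→0 (1)
 65  0010110011010101011→0 (0)
 66  0101100110101010110→0 (1)
 67  1011001101010101101→1 (0)
 68  0110011010101011010→0 (1)
 69  1100110101010110101→1 (1)
 70  1001101010101101011→1 (1)
 71  0011010101011010111→0 (0)
 72  0110101010110101110→0 (0)
 73  1101010101101011100→1 (1)
 74  1010101011010111001→1 (0)
 75  0101010110101110010→0 (0)
 76  1010101101011100100→1 (0)
 77  0101011010111001000→0 (0)
 78  1010110101110010000→1 (1)
 79  0101101011100100001→0 (1)
 80  1011010111001000011→1 (1)
 81  0110101110010000111→0 (0)
 82  1101011100100001110→1 (1)
 83  1010111001000011101→1 (1)
 84  0101110010000111011→0 (0)
 85  1011100100001110110→1 (0)
 86  0111001000011101100→0 (0)
 87  1110010000111011000→1 (0)
 88  1100100001110110000→1 (0)
 89  1001000011101100000→1 (1)
 90  0010000111011000001→0 (1)
 91  0100001110110000011→0 (1)
 92  1000011101100000111→1 (0)
 93  0000111011000001110→0 (1)
 94  0001110110000011101→0 (1)
 95  0011101100000111011→0 (1)
 96  0111011000001110111→0 (1)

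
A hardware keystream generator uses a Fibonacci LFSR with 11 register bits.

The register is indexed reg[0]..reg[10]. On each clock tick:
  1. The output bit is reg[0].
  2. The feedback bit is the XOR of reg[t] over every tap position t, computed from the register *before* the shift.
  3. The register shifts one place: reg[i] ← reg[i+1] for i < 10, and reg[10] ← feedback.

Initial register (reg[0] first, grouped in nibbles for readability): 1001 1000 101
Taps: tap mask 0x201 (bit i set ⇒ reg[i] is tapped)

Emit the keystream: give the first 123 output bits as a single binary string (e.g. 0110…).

100110001011110000010011010101111000100011000001010010101000101110111110110001100100101001011110111101100100110110100001110

step | reg (before) | out | fb
   0 | 10011000101 | 1 | 1
   1 | 00110001011 | 0 | 1
   2 | 01100010111 | 0 | 1
   3 | 11000101111 | 1 | 0
   4 | 10001011110 | 1 | 0
   5 | 00010111100 | 0 | 0
   6 | 00101111000 | 0 | 0
   7 | 01011110000 | 0 | 0
   8 | 10111100000 | 1 | 1
   9 | 01111000001 | 0 | 0
  10 | 11110000010 | 1 | 0
  11 | 11100000100 | 1 | 1
  12 | 11000001001 | 1 | 1
  13 | 10000010011 | 1 | 0
  14 | 00000100110 | 0 | 1
  15 | 00001001101 | 0 | 0
  16 | 00010011010 | 0 | 1
  17 | 00100110101 | 0 | 0
  18 | 01001101010 | 0 | 1
  19 | 10011010101 | 1 | 1
  20 | 00110101011 | 0 | 1
  21 | 01101010111 | 0 | 1
  22 | 11010101111 | 1 | 0
  23 | 10101011110 | 1 | 0
  24 | 01010111100 | 0 | 0
  25 | 10101111000 | 1 | 1
  26 | 01011110001 | 0 | 0
  27 | 10111100010 | 1 | 0
  28 | 01111000100 | 0 | 0
  29 | 11110001000 | 1 | 1
  30 | 11100010001 | 1 | 1
  31 | 11000100011 | 1 | 0
  32 | 10001000110 | 1 | 0
  33 | 00010001100 | 0 | 0
  34 | 00100011000 | 0 | 0
  35 | 01000110000 | 0 | 0
  36 | 10001100000 | 1 | 1
  37 | 00011000001 | 0 | 0
  38 | 00110000010 | 0 | 1
  39 | 01100000101 | 0 | 0
  40 | 11000001010 | 1 | 0
  41 | 10000010100 | 1 | 1
  42 | 00000101001 | 0 | 0
  43 | 00001010010 | 0 | 1
  44 | 00010100101 | 0 | 0
  45 | 00101001010 | 0 | 1
  46 | 01010010101 | 0 | 0
  47 | 10100101010 | 1 | 0
  48 | 01001010100 | 0 | 0
  49 | 10010101000 | 1 | 1
  50 | 00101010001 | 0 | 0
  51 | 01010100010 | 0 | 1
  52 | 10101000101 | 1 | 1
  53 | 01010001011 | 0 | 1
  54 | 10100010111 | 1 | 0
  55 | 01000101110 | 0 | 1
  56 | 10001011101 | 1 | 1
  57 | 00010111011 | 0 | 1
  58 | 00101110111 | 0 | 1
  59 | 01011101111 | 0 | 1
  60 | 10111011111 | 1 | 0
  61 | 01110111110 | 0 | 1
  62 | 11101111101 | 1 | 1
  63 | 11011111011 | 1 | 0
  64 | 10111110110 | 1 | 0
  65 | 01111101100 | 0 | 0
  66 | 11111011000 | 1 | 1
  67 | 11110110001 | 1 | 1
  68 | 11101100011 | 1 | 0
  69 | 11011000110 | 1 | 0
  70 | 10110001100 | 1 | 1
  71 | 01100011001 | 0 | 0
  72 | 11000110010 | 1 | 0
  73 | 10001100100 | 1 | 1
  74 | 00011001001 | 0 | 0
  75 | 00110010010 | 0 | 1
  76 | 01100100101 | 0 | 0
  77 | 11001001010 | 1 | 0
  78 | 10010010100 | 1 | 1
  79 | 00100101001 | 0 | 0
  80 | 01001010010 | 0 | 1
  81 | 10010100101 | 1 | 1
  82 | 00101001011 | 0 | 1
  83 | 01010010111 | 0 | 1
  84 | 10100101111 | 1 | 0
  85 | 01001011110 | 0 | 1
  86 | 10010111101 | 1 | 1
  87 | 00101111011 | 0 | 1
  88 | 01011110111 | 0 | 1
  89 | 10111101111 | 1 | 0
  90 | 01111011110 | 0 | 1
  91 | 11110111101 | 1 | 1
  92 | 11101111011 | 1 | 0
  93 | 11011110110 | 1 | 0
  94 | 10111101100 | 1 | 1
  95 | 01111011001 | 0 | 0
  96 | 11110110010 | 1 | 0
  97 | 11101100100 | 1 | 1
  98 | 11011001001 | 1 | 1
  99 | 10110010011 | 1 | 0
 100 | 01100100110 | 0 | 1
 101 | 11001001101 | 1 | 1
 102 | 10010011011 | 1 | 0
 103 | 00100110110 | 0 | 1
 104 | 01001101101 | 0 | 0
 105 | 10011011010 | 1 | 0
 106 | 00110110100 | 0 | 0
 107 | 01101101000 | 0 | 0
 108 | 11011010000 | 1 | 1
 109 | 10110100001 | 1 | 1
 110 | 01101000011 | 0 | 1
 111 | 11010000111 | 1 | 0
 112 | 10100001110 | 1 | 0
 113 | 01000011100 | 0 | 0
 114 | 10000111000 | 1 | 1
 115 | 00001110001 | 0 | 0
 116 | 00011100010 | 0 | 1
 117 | 00111000101 | 0 | 0
 118 | 01110001010 | 0 | 1
 119 | 11100010101 | 1 | 1
 120 | 11000101011 | 1 | 0
 121 | 10001010110 | 1 | 0
 122 | 00010101100 | 0 | 0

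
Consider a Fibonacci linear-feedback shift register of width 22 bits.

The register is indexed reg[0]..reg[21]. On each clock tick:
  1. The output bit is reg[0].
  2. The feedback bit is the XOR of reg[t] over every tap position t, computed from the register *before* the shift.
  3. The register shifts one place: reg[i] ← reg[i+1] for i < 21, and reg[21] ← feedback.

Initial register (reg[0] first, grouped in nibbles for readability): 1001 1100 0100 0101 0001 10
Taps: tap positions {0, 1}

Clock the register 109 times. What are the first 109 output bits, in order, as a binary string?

tick  register→output (feedback)
  0  1001110001000101000110→1 (1)
  1  0011100010001010001101→0 (0)
  2  0111000100010100011010→0 (1)
  3  1110001000101000110101→1 (0)
  4  1100010001010001101010→1 (0)
  5  1000100010100011010100→1 (1)
  6  0001000101000110101001→0 (0)
  7  0010001010001101010010→0 (0)
  8  0100010100011010100100→0 (1)
  9  1000101000110101001001→1 (1)
 10  0001010001101010010011→0 (0)
 11  0010100011010100100110→0 (0)
 12  0101000110101001001100→0 (1)
 13  1010001101010010011001→1 (1)
 14  0100011010100100110011→0 (1)
 15  1000110101001001100111→1 (1)
 16  0001101010010011001111→0 (0)
 17  0011010100100110011110→0 (0)
 18  0110101001001100111100→0 (1)
 19  1101010010011001111001→1 (0)
 20  1010100100110011110010→1 (1)
 21  0101001001100111100101→0 (1)
 22  1010010011001111001011→1 (1)
 23  0100100110011110010111→0 (1)
 24  1001001100111100101111→1 (1)
 25  0010011001111001011111→0 (0)
 26  0100110011110010111110→0 (1)
 27  1001100111100101111101→1 (1)
 28  0011001111001011111011→0 (0)
 29  0110011110010111110110→0 (1)
 30  1100111100101111101101→1 (0)
 31  1001111001011111011010→1 (1)
 32  0011110010111110110101→0 (0)
 33  0111100101111101101010→0 (1)
 34  1111001011111011010101→1 (0)
 35  1110010111110110101010→1 (0)
 36  1100101111101101010100→1 (0)
 37  1001011111011010101000→1 (1)
 38  0010111110110101010001→0 (0)
 39  0101111101101010100010→0 (1)
 40  1011111011010101000101→1 (1)
 41  0111110110101010001011→0 (1)
 42  1111101101010100010111→1 (0)
 43  1111011010101000101110→1 (0)
 44  1110110101010001011100→1 (0)
 45  1101101010100010111000→1 (0)
 46  1011010101000101110000→1 (1)
 47  0110101010001011100001→0 (1)
 48  1101010100010111000011→1 (0)
 49  1010101000101110000110→1 (1)
 50  0101010001011100001101→0 (1)
 51  1010100010111000011011→1 (1)
 52  0101000101110000110111→0 (1)
 53  1010001011100001101111→1 (1)
 54  0100010111000011011111→0 (1)
 55  1000101110000110111111→1 (1)
 56  0001011100001101111111→0 (0)
 57  0010111000011011111110→0 (0)
 58  0101110000110111111100→0 (1)
 59  1011100001101111111001→1 (1)
 60  0111000011011111110011→0 (1)
 61  1110000110111111100111→1 (0)
 62  1100001101111111001110→1 (0)
 63  1000011011111110011100→1 (1)
 64  0000110111111100111001→0 (0)
 65  0001101111111001110010→0 (0)
 66  0011011111110011100100→0 (0)
 67  0110111111100111001000→0 (1)
 68  1101111111001110010001→1 (0)
 69  1011111110011100100010→1 (1)
 70  0111111100111001000101→0 (1)
 71  1111111001110010001011→1 (0)
 72  1111110011100100010110→1 (0)
 73  1111100111001000101100→1 (0)
 74  1111001110010001011000→1 (0)
 75  1110011100100010110000→1 (0)
 76  1100111001000101100000→1 (0)
 77  1001110010001011000000→1 (1)
 78  0011100100010110000001→0 (0)
 79  0111001000101100000010→0 (1)
 80  1110010001011000000101→1 (0)
 81  1100100010110000001010→1 (0)
 82  1001000101100000010100→1 (1)
 83  0010001011000000101001→0 (0)
 84  0100010110000001010010→0 (1)
 85  1000101100000010100101→1 (1)
 86  0001011000000101001011→0 (0)
 87  0010110000001010010110→0 (0)
 88  0101100000010100101100→0 (1)
 89  1011000000101001011001→1 (1)
 90  0110000001010010110011→0 (1)
 91  1100000010100101100111→1 (0)
 92  1000000101001011001110→1 (1)
 93  0000001010010110011101→0 (0)
 94  0000010100101100111010→0 (0)
 95  0000101001011001110100→0 (0)
 96  0001010010110011101000→0 (0)
 97  0010100101100111010000→0 (0)
 98  0101001011001110100000→0 (1)
 99  1010010110011101000001→1 (1)
100  0100101100111010000011→0 (1)
101  1001011001110100000111→1 (1)
102  0010110011101000001111→0 (0)
103  0101100111010000011110→0 (1)
104  1011001110100000111101→1 (1)
105  0110011101000001111011→0 (1)
106  1100111010000011110111→1 (0)
107  1001110100000111101110→1 (1)
108  0011101000001111011101→0 (0)

1001110001000101000110101001001100111100101111101101010100010111000011011111110011100100010110000001010010110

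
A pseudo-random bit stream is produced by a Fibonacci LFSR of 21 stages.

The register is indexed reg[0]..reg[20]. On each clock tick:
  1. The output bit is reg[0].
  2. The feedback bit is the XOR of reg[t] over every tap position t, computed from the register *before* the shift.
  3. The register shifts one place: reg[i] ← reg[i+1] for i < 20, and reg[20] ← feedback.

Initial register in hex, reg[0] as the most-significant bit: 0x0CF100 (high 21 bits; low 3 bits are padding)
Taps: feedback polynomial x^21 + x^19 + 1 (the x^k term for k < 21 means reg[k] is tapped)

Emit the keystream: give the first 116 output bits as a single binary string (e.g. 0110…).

00001100111100010000000001111001111101010101011001011001110111011100001001011000110110000001011100000111000000001001

step | reg (before) | out | fb
   0 | 000011001111000100000 | 0 | 0
   1 | 000110011110001000000 | 0 | 0
   2 | 001100111100010000000 | 0 | 0
   3 | 011001111000100000000 | 0 | 0
   4 | 110011110001000000000 | 1 | 1
   5 | 100111100010000000001 | 1 | 1
   6 | 001111000100000000011 | 0 | 1
   7 | 011110001000000000111 | 0 | 1
   8 | 111100010000000001111 | 1 | 0
   9 | 111000100000000011110 | 1 | 0
  10 | 110001000000000111100 | 1 | 1
  11 | 100010000000001111001 | 1 | 1
  12 | 000100000000011110011 | 0 | 1
  13 | 001000000000111100111 | 0 | 1
  14 | 010000000001111001111 | 0 | 1
  15 | 100000000011110011111 | 1 | 0
  16 | 000000000111100111110 | 0 | 1
  17 | 000000001111001111101 | 0 | 0
  18 | 000000011110011111010 | 0 | 1
  19 | 000000111100111110101 | 0 | 0
  20 | 000001111001111101010 | 0 | 1
  21 | 000011110011111010101 | 0 | 0
  22 | 000111100111110101010 | 0 | 1
  23 | 001111001111101010101 | 0 | 0
  24 | 011110011111010101010 | 0 | 1
  25 | 111100111110101010101 | 1 | 1
  26 | 111001111101010101011 | 1 | 0
  27 | 110011111010101010110 | 1 | 0
  28 | 100111110101010101100 | 1 | 1
  29 | 001111101010101011001 | 0 | 0
  30 | 011111010101010110010 | 0 | 1
  31 | 111110101010101100101 | 1 | 1
  32 | 111101010101011001011 | 1 | 0
  33 | 111010101010110010110 | 1 | 0
  34 | 110101010101100101100 | 1 | 1
  35 | 101010101011001011001 | 1 | 1
  36 | 010101010110010110011 | 0 | 1
  37 | 101010101100101100111 | 1 | 0
  38 | 010101011001011001110 | 0 | 1
  39 | 101010110010110011101 | 1 | 1
  40 | 010101100101100111011 | 0 | 1
  41 | 101011001011001110111 | 1 | 0
  42 | 010110010110011101110 | 0 | 1
  43 | 101100101100111011101 | 1 | 1
  44 | 011001011001110111011 | 0 | 1
  45 | 110010110011101110111 | 1 | 0
  46 | 100101100111011101110 | 1 | 0
  47 | 001011001110111011100 | 0 | 0
  48 | 010110011101110111000 | 0 | 0
  49 | 101100111011101110000 | 1 | 1
  50 | 011001110111011100001 | 0 | 0
  51 | 110011101110111000010 | 1 | 0
  52 | 100111011101110000100 | 1 | 1
  53 | 001110111011100001001 | 0 | 0
  54 | 011101110111000010010 | 0 | 1
  55 | 111011101110000100101 | 1 | 1
  56 | 110111011100001001011 | 1 | 0
  57 | 101110111000010010110 | 1 | 0
  58 | 011101110000100101100 | 0 | 0
  59 | 111011100001001011000 | 1 | 1
  60 | 110111000010010110001 | 1 | 1
  61 | 101110000100101100011 | 1 | 0
  62 | 011100001001011000110 | 0 | 1
  63 | 111000010010110001101 | 1 | 1
  64 | 110000100101100011011 | 1 | 0
  65 | 100001001011000110110 | 1 | 0
  66 | 000010010110001101100 | 0 | 0
  67 | 000100101100011011000 | 0 | 0
  68 | 001001011000110110000 | 0 | 0
  69 | 010010110001101100000 | 0 | 0
  70 | 100101100011011000000 | 1 | 1
  71 | 001011000110110000001 | 0 | 0
  72 | 010110001101100000010 | 0 | 1
  73 | 101100011011000000101 | 1 | 1
  74 | 011000110110000001011 | 0 | 1
  75 | 110001101100000010111 | 1 | 0
  76 | 100011011000000101110 | 1 | 0
  77 | 000110110000001011100 | 0 | 0
  78 | 001101100000010111000 | 0 | 0
  79 | 011011000000101110000 | 0 | 0
  80 | 110110000001011100000 | 1 | 1
  81 | 101100000010111000001 | 1 | 1
  82 | 011000000101110000011 | 0 | 1
  83 | 110000001011100000111 | 1 | 0
  84 | 100000010111000001110 | 1 | 0
  85 | 000000101110000011100 | 0 | 0
  86 | 000001011100000111000 | 0 | 0
  87 | 000010111000001110000 | 0 | 0
  88 | 000101110000011100000 | 0 | 0
  89 | 001011100000111000000 | 0 | 0
  90 | 010111000001110000000 | 0 | 0
  91 | 101110000011100000000 | 1 | 1
  92 | 011100000111000000001 | 0 | 0
  93 | 111000001110000000010 | 1 | 0
  94 | 110000011100000000100 | 1 | 1
  95 | 100000111000000001001 | 1 | 1
  96 | 000001110000000010011 | 0 | 1
  97 | 000011100000000100111 | 0 | 1
  98 | 000111000000001001111 | 0 | 1
  99 | 001110000000010011111 | 0 | 1
 100 | 011100000000100111111 | 0 | 1
 101 | 111000000001001111111 | 1 | 0
 102 | 110000000010011111110 | 1 | 0
 103 | 100000000100111111100 | 1 | 1
 104 | 000000001001111111001 | 0 | 0
 105 | 000000010011111110010 | 0 | 1
 106 | 000000100111111100101 | 0 | 0
 107 | 000001001111111001010 | 0 | 1
 108 | 000010011111110010101 | 0 | 0
 109 | 000100111111100101010 | 0 | 1
 110 | 001001111111001010101 | 0 | 0
 111 | 010011111110010101010 | 0 | 1
 112 | 100111111100101010101 | 1 | 1
 113 | 001111111001010101011 | 0 | 1
 114 | 011111110010101010111 | 0 | 1
 115 | 111111100101010101111 | 1 | 0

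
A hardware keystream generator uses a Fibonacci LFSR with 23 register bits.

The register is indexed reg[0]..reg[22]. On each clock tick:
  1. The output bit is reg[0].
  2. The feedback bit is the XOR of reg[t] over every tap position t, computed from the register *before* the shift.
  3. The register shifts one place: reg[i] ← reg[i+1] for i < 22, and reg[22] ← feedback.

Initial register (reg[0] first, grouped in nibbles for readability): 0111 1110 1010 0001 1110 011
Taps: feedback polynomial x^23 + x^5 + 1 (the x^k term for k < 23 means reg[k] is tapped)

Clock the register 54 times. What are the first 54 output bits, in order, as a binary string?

011111101010000111100111010101010011101000011011111001

tick  register→output (feedback)
  0  01111110101000011110011→0 (1)
  1  11111101010000111100111→1 (0)
  2  11111010100001111001110→1 (1)
  3  11110101000011110011101→1 (0)
  4  11101010000111100111010→1 (1)
  5  11010100001111001110101→1 (0)
  6  10101000011110011101010→1 (1)
  7  01010000111100111010101→0 (0)
  8  10100001111001110101010→1 (1)
  9  01000011110011101010101→0 (0)
 10  10000111100111010101010→1 (0)
 11  00001111001110101010100→0 (1)
 12  00011110011101010101001→0 (1)
 13  00111100111010101010011→0 (1)
 14  01111001110101010100111→0 (0)
 15  11110011101010101001110→1 (1)
 16  11100111010101010011101→1 (0)
 17  11001110101010100111010→1 (0)
 18  10011101010101001110100→1 (0)
 19  00111010101010011101000→0 (0)
 20  01110101010100111010000→0 (1)
 21  11101010101001110100001→1 (1)
 22  11010101010011101000011→1 (0)
 23  10101010100111010000110→1 (1)
 24  01010101001110100001101→0 (1)
 25  10101010011101000011011→1 (1)
 26  01010100111010000110111→0 (1)
 27  10101001110100001101111→1 (1)
 28  01010011101000011011111→0 (0)
 29  10100111010000110111110→1 (0)
 30  01001110100001101111100→0 (1)
 31  10011101000011011111001→1 (0)
 32  00111010000110111110010→0 (0)
 33  01110100001101111100100→0 (1)
 34  11101000011011111001001→1 (1)
 35  11010000110111110010011→1 (1)
 36  10100001101111100100111→1 (1)
 37  01000011011111001001111→0 (0)
 38  10000110111110010011110→1 (0)
 39  00001101111100100111100→0 (1)
 40  00011011111001001111001→0 (0)
 41  00110111110010011110010→0 (1)
 42  01101111100100111100101→0 (1)
 43  11011111001001111001011→1 (0)
 44  10111110010011110010110→1 (0)
 45  01111100100111100101100→0 (1)
 46  11111001001111001011001→1 (1)
 47  11110010011110010110011→1 (1)
 48  11100100111100101100111→1 (0)
 49  11001001111001011001110→1 (1)
 50  10010011110010110011101→1 (1)
 51  00100111100101100111011→0 (1)
 52  01001111001011001110111→0 (1)
 53  10011110010110011101111→1 (0)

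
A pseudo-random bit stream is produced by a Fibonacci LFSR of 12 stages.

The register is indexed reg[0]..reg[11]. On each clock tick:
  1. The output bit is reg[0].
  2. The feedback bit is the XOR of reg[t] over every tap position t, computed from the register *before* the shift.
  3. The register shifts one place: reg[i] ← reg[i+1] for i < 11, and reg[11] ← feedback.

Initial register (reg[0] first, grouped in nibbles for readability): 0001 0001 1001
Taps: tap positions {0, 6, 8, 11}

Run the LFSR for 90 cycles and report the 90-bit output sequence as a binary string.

tick  register→output (feedback)
  0  000100011001→0 (0)
  1  001000110010→0 (1)
  2  010001100101→0 (0)
  3  100011001010→1 (0)
  4  000110010100→0 (0)
  5  001100101000→0 (0)
  6  011001010000→0 (0)
  7  110010100000→1 (0)
  8  100101000000→1 (1)
  9  001010000001→0 (1)
 10  010100000011→0 (1)
 11  101000000111→1 (0)
 12  010000001110→0 (1)
 13  100000011101→1 (1)
 14  000000111011→0 (1)
 15  000001110111→0 (0)
 16  000011101110→0 (0)
 17  000111011100→0 (1)
 18  001110111001→0 (1)
 19  011101110011→0 (0)
 20  111011100110→1 (0)
 21  110111001100→1 (0)
 22  101110011000→1 (0)
 23  011100110000→0 (1)
 24  111001100001→1 (1)
 25  110011000011→1 (0)
 26  100110000110→1 (1)
 27  001100001101→0 (0)
 28  011000011010→0 (1)
 29  110000110101→1 (1)
 30  100001101011→1 (0)
 31  000011010110→0 (0)
 32  000110101100→0 (0)
 33  001101011000→0 (1)
 34  011010110001→0 (0)
 35  110101100010→1 (0)
 36  101011000100→1 (1)
 37  010110001001→0 (0)
 38  101100010010→1 (1)
 39  011000100101→0 (0)
 40  110001001010→1 (0)
 41  100010010100→1 (1)
 42  000100101001→0 (1)
 43  001001010011→0 (1)
 44  010010100111→0 (0)
 45  100101001110→1 (0)
 46  001010011100→0 (1)
 47  010100111001→0 (1)
 48  101001110011→1 (1)
 49  010011100111→0 (0)
 50  100111001110→1 (0)
 51  001110011100→0 (1)
 52  011100111001→0 (1)
 53  111001110011→1 (1)
 54  110011100111→1 (1)
 55  100111001111→1 (1)
 56  001110011111→0 (0)
 57  011100111110→0 (0)
 58  111001111100→1 (1)
 59  110011111001→1 (0)
 60  100111110010→1 (0)
 61  001111100100→0 (1)
 62  011111001001→0 (0)
 63  111110010010→1 (1)
 64  111100100101→1 (1)
 65  111001001011→1 (1)
 66  110010010111→1 (0)
 67  100100101110→1 (1)
 68  001001011101→0 (0)
 69  010010111010→0 (0)
 70  100101110100→1 (0)
 71  001011101000→0 (0)
 72  010111010000→0 (0)
 73  101110100000→1 (0)
 74  011101000000→0 (0)
 75  111010000000→1 (1)
 76  110100000001→1 (0)
 77  101000000010→1 (1)
 78  010000000101→0 (1)
 79  100000001011→1 (1)
 80  000000010111→0 (1)
 81  000000101111→0 (1)
 82  000001011111→0 (0)
 83  000010111110→0 (0)
 84  000101111100→0 (0)
 85  001011111000→0 (0)
 86  010111110000→0 (1)
 87  101111100001→1 (1)
 88  011111000011→0 (1)
 89  111110000111→1 (0)

000100011001010000001110111001100001101011000100101001110011100111110010010111010000000101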